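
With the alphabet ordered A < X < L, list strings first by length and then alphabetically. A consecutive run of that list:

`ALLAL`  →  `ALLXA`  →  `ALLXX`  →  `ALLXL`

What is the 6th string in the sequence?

Stepping forward 2 times from ALLXL: ALLXL → ALLLA, then the target.

ALLLX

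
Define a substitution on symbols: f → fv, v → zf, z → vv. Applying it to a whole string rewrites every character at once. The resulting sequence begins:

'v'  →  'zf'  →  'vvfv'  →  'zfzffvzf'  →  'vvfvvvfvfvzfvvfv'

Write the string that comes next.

zfzffvzfzfzffvzffvzfvvfvzfzffvzf

Replace each of the 16 characters of vvfvvvfvfvzfvvfv in place — zf zf fv zf zf zf fv zf fv zf vv fv zf zf fv zf — and concatenate.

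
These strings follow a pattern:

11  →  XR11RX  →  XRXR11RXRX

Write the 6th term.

XRXRXRXRXR11RXRXRXRXRX

Each term wraps the previous one in XR on the left and RX on the right.
From XRXR11RXRX, 3 further steps: XRXR11RXRX → XRXRXR11RXRXRX → XRXRXRXR11RXRXRXRX → (answer).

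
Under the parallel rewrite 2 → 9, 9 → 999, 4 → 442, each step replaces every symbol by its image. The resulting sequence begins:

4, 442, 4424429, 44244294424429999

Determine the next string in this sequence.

4424429442442999944244294424429999999999999

φ(44244294424429999) expands symbol-by-symbol to 442 442 9 442 442 9 999 442 442 9 442 442 9 999 999 999 999; joining the 17 pieces gives the next term.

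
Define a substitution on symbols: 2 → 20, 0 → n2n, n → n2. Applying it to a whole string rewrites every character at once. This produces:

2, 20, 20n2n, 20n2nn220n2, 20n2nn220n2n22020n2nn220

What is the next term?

Replace each of the 24 characters of 20n2nn220n2n22020n2nn220 in place — 20 n2n n2 20 n2 n2 20 20 n2n n2 20 n2 20 20 n2n 20 n2n n2 20 n2 n2 20 20 n2n — and concatenate.

20n2nn220n2n22020n2nn220n22020n2n20n2nn220n2n22020n2n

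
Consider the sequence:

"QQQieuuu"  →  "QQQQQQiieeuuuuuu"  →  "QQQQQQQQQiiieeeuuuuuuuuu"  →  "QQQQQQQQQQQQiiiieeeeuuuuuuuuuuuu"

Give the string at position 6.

QQQQQQQQQQQQQQQQQQiiiiiieeeeeeuuuuuuuuuuuuuuuuuu

Term n consists of 3n Q's, followed by n i's, followed by n e's, followed by 3n u's (n = 1, 2, …).
At n = 6 the blocks have lengths 18, 6, 6, 18.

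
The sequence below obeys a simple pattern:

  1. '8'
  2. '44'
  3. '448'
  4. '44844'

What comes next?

Each term (from the third on) is the previous term followed by the one before it: term 3 = 44·8 = 448.
Continuing: 44844 · 448 gives term 5.

44844448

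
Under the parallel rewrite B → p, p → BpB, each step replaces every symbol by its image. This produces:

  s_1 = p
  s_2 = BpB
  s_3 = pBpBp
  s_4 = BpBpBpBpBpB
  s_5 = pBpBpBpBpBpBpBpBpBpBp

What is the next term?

Rewriting the 21 symbols of pBpBpBpBpBpBpBpBpBpBp one by one yields BpB p BpB p BpB p BpB p BpB p BpB p BpB p BpB p BpB p BpB p BpB; concatenated:

BpBpBpBpBpBpBpBpBpBpBpBpBpBpBpBpBpBpBpBpBpB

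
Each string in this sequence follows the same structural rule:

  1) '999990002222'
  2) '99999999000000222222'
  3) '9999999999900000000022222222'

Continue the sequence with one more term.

999999999999990000000000002222222222

Each string has the form 9^{3n+2} 0^{3n} 2^{2n+2} (n = 1, 2, …).
At n = 4 the blocks have lengths 14, 12, 10.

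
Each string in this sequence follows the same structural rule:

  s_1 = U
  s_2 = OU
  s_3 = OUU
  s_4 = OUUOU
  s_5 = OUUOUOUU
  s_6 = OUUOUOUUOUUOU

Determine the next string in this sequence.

Each term (from the third on) is the previous term followed by the one before it: term 3 = OU·U = OUU.
The next term joins OUUOUOUUOUUOU and OUUOUOUU.

OUUOUOUUOUUOUOUUOUOUU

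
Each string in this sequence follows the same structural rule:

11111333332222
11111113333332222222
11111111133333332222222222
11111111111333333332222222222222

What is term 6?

11111111111111133333333332222222222222222222

Term n consists of 2n+1 1's, followed by n+3 3's, followed by 3n-2 2's, where the shown terms are n = 2, 3, 4, 5.
Setting n = 7 gives 15, 10, 19 characters in each block.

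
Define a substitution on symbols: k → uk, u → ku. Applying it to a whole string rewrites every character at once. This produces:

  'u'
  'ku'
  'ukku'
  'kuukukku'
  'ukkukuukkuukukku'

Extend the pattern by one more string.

Rewriting the 16 symbols of ukkukuukkuukukku one by one yields ku uk uk ku uk ku ku uk uk ku ku uk ku uk uk ku; concatenated:

kuukukkuukkukuukukkukuukkuukukku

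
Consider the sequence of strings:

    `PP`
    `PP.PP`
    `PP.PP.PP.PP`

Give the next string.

Each string is two copies of the previous one joined by '.'.
So the next term is two copies of PP.PP.PP.PP with '.' between the halves.

PP.PP.PP.PP.PP.PP.PP.PP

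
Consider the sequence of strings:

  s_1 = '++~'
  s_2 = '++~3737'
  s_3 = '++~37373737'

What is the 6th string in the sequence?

++~37373737373737373737

Each term is the previous one with 3737 appended.
From ++~37373737, 3 further steps: ++~37373737 → ++~373737373737 → ++~3737373737373737 → (answer).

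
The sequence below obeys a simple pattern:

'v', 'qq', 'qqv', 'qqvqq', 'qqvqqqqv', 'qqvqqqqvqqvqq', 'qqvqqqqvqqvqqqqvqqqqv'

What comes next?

qqvqqqqvqqvqqqqvqqqqvqqvqqqqvqqvqq

This is a Fibonacci-style word recurrence s(k) = s(k−1)·s(k−2): e.g. qq·v = qqv.
So term 8 is qqvqqqqvqqvqqqqvqqqqv·qqvqqqqvqqvqq.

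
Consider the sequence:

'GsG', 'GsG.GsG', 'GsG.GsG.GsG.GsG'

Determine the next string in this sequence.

GsG.GsG.GsG.GsG.GsG.GsG.GsG.GsG

s(k+1) = s(k)·.·s(k) — each term doubles the last with '.' between the halves.
So the next term is two copies of GsG.GsG.GsG.GsG with '.' between the halves.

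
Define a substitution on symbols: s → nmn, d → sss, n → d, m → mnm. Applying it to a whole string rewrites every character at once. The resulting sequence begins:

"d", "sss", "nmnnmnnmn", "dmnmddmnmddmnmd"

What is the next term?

φ(dmnmddmnmddmnmd) expands symbol-by-symbol to sss mnm d mnm sss sss mnm d mnm sss sss mnm d mnm sss; joining the 15 pieces gives the next term.

sssmnmdmnmssssssmnmdmnmssssssmnmdmnmsss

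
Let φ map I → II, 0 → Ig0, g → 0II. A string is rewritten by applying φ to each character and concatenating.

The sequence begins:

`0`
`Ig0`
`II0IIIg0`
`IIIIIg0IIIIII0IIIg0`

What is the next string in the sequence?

IIIIIIIIII0IIIg0IIIIIIIIIIIIIg0IIIIII0IIIg0

φ(IIIIIg0IIIIII0IIIg0) expands symbol-by-symbol to II II II II II 0II Ig0 II II II II II II Ig0 II II II 0II Ig0; joining the 19 pieces gives the next term.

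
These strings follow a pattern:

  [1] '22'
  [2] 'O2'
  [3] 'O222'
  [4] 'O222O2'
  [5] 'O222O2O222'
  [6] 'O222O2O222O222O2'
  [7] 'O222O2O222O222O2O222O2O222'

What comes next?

This is a Fibonacci-style word recurrence s(k) = s(k−1)·s(k−2): e.g. O2·22 = O222.
The next term joins O222O2O222O222O2O222O2O222 and O222O2O222O222O2.

O222O2O222O222O2O222O2O222O222O2O222O222O2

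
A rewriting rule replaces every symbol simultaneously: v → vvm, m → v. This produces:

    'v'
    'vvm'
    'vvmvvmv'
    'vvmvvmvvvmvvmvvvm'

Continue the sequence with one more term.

vvmvvmvvvmvvmvvvmvvmvvmvvvmvvmvvvmvvmvvmv

Applying the rule to each of the 17 symbols of vvmvvmvvvmvvmvvvm gives the pieces vvm vvm v vvm vvm v vvm vvm vvm v vvm vvm v vvm vvm vvm v, which concatenate to the answer.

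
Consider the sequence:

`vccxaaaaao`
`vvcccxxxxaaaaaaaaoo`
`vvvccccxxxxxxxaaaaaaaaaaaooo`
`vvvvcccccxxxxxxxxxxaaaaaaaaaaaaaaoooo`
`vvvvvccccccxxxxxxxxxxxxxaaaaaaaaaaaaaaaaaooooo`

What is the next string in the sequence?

vvvvvvcccccccxxxxxxxxxxxxxxxxaaaaaaaaaaaaaaaaaaaaoooooo

Reading off run lengths: v runs 1, 2, 3, 4, 5; c runs 2, 3, 4, 5, 6; x runs 1, 4, 7, 10, 13; a runs 5, 8, 11, 14, 17; o runs 1, 2, 3, 4, 5 — each is linear in n (n = 1, 2, …).
Setting n = 6 gives 6, 7, 16, 20, 6 characters in each block.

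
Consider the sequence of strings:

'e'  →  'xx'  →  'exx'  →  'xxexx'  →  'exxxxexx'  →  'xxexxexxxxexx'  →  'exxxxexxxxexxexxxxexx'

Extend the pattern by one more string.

xxexxexxxxexxexxxxexxxxexxexxxxexx

From term 3 onward, concatenate the second-to-last term with the last: e·xx = exx, xx·exx = xxexx, …
Continuing: xxexxexxxxexx · exxxxexxxxexxexxxxexx gives term 8.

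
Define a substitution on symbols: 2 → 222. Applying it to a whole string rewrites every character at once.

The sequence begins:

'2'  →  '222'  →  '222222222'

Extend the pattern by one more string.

222222222222222222222222222

Rewriting each symbol of 222222222: 2→222, 2→222, 2→222, 2→222, 2→222, 2→222, 2→222, 2→222, 2→222, which concatenates to 222 222 222 222 222 222 222 222 222.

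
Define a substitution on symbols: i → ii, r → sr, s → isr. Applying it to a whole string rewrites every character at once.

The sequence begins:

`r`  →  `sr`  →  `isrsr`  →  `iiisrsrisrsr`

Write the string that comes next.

Rewriting each symbol of iiisrsrisrsr: i→ii, i→ii, i→ii, s→isr, r→sr, s→isr, r→sr, i→ii, s→isr, r→sr, s→isr, r→sr, which concatenates to ii ii ii isr sr isr sr ii isr sr isr sr.

iiiiiiisrsrisrsriiisrsrisrsr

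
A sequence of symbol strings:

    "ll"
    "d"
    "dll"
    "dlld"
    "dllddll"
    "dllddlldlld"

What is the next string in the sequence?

Each term (from the third on) is the previous term followed by the one before it: term 3 = d·ll = dll.
So term 7 is dllddlldlld·dllddll.

dllddlldllddllddll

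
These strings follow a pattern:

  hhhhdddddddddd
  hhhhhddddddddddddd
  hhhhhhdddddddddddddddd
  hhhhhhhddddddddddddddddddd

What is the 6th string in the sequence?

The n-th term is n+1 h's then 3n+1 d's, where the shown terms are n = 3, 4, 5, 6.
Setting n = 8 gives 9, 25 characters in each block.

hhhhhhhhhddddddddddddddddddddddddd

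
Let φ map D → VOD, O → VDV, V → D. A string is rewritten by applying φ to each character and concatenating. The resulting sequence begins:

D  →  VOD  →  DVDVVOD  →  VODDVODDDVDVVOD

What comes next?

Rewriting the 15 symbols of VODDVODDDVDVVOD one by one yields D VDV VOD VOD D VDV VOD VOD VOD D VOD D D VDV VOD; concatenated:

DVDVVODVODDVDVVODVODVODDVODDDVDVVOD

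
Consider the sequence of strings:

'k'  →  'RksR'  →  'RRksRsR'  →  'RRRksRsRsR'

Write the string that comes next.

s(k+1) = R·s(k)·sR, so each term gains R as a prefix and sR as a suffix.
So the next term is R·RRRksRsRsR·sR.

RRRRksRsRsRsR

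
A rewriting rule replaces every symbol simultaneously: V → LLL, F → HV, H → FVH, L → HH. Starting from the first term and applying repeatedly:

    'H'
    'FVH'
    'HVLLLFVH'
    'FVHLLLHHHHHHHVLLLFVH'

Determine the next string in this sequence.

Rewriting the 20 symbols of FVHLLLHHHHHHHVLLLFVH one by one yields HV LLL FVH HH HH HH FVH FVH FVH FVH FVH FVH FVH LLL HH HH HH HV LLL FVH; concatenated:

HVLLLFVHHHHHHHFVHFVHFVHFVHFVHFVHFVHLLLHHHHHHHVLLLFVH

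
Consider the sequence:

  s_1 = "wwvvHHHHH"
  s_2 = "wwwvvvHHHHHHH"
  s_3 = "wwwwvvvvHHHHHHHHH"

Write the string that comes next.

wwwwwvvvvvHHHHHHHHHHH

Reading off run lengths: w runs 2, 3, 4; v runs 2, 3, 4; H runs 5, 7, 9 — each is linear in n, where the shown terms are n = 3, 4, 5.
Setting n = 6 gives 5, 5, 11 characters in each block.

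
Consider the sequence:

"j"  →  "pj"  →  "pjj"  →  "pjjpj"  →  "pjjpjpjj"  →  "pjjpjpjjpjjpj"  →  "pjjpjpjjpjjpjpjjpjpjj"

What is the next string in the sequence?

Each term (from the third on) is the previous term followed by the one before it: term 3 = pj·j = pjj.
The next term joins pjjpjpjjpjjpjpjjpjpjj and pjjpjpjjpjjpj.

pjjpjpjjpjjpjpjjpjpjjpjjpjpjjpjjpj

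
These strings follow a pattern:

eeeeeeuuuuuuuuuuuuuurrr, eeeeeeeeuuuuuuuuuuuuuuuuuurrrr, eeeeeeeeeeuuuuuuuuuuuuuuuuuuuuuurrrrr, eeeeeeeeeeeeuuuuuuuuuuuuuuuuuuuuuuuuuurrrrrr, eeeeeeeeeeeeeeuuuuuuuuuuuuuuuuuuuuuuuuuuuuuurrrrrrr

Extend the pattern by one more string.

Term n consists of 2n e's, followed by 4n+2 u's, followed by n r's, where the shown terms are n = 3, 4, 5, 6, 7.
At n = 8 the blocks have lengths 16, 34, 8.

eeeeeeeeeeeeeeeeuuuuuuuuuuuuuuuuuuuuuuuuuuuuuuuuuurrrrrrrr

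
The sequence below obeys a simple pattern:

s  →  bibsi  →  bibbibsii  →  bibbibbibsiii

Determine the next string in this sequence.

bibbibbibbibsiiii

s(k+1) = bib·s(k)·i, so each term gains bib as a prefix and i as a suffix.
So the next term is bib·bibbibbibsiii·i.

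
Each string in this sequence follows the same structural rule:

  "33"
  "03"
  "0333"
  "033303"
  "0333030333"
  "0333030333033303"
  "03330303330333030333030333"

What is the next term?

From term 3 onward, concatenate the last term with the second-to-last: 03·33 = 0333, 0333·03 = 033303, …
Continuing: 03330303330333030333030333 · 0333030333033303 gives term 8.

033303033303330303330303330333030333033303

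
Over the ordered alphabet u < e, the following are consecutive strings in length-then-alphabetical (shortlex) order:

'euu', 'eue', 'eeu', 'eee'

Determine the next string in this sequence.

uuuu

eee is the last string of length 3, so the next is the first of length 4: u repeated 4 times.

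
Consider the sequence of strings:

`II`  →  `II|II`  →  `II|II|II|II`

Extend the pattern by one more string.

Every step duplicates the string with '|' between the halves.
Doubling II|II|II|II with '|' between the halves:

II|II|II|II|II|II|II|II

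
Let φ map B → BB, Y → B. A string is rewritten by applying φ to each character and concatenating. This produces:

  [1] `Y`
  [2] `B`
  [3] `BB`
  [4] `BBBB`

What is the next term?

BBBBBBBB

Apply φ to BBBB symbol by symbol: B→BB, B→BB, B→BB, B→BB; joined: BB BB BB BB.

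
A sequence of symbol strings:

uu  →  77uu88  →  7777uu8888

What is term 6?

Every step adds 77 to the front and 88 to the end of the previous string.
From 7777uu8888, 3 further steps: 7777uu8888 → 777777uu888888 → 77777777uu88888888 → (answer).

7777777777uu8888888888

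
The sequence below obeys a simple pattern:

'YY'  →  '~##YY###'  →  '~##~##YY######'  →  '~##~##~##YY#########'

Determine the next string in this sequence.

Every step adds ~## to the front and ### to the end of the previous string.
Applying this once more to ~##~##~##YY#########:

~##~##~##~##YY############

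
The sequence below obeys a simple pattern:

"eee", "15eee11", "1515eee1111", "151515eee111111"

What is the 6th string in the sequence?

s(k+1) = 15·s(k)·11, so each term gains 15 as a prefix and 11 as a suffix.
From 151515eee111111, 2 further steps: 151515eee111111 → 15151515eee11111111 → (answer).

1515151515eee1111111111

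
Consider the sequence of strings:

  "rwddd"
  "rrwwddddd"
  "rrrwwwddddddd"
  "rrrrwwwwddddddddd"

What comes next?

rrrrrwwwwwddddddddddd

Each string has the form r^{n} w^{n} d^{2n+1} (n = 1, 2, …).
At n = 5 the blocks have lengths 5, 5, 11.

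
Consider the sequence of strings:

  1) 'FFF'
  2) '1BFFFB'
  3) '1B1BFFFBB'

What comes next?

Every step adds 1B to the front and B to the end of the previous string.
Applying this once more to 1B1BFFFBB:

1B1B1BFFFBBB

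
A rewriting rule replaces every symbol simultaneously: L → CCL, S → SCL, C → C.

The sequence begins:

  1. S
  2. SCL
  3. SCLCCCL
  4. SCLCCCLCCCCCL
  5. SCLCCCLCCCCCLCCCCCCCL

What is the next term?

Replace each of the 21 characters of SCLCCCLCCCCCLCCCCCCCL in place — SCL C CCL C C C CCL C C C C C CCL C C C C C C C CCL — and concatenate.

SCLCCCLCCCCCLCCCCCCCLCCCCCCCCCL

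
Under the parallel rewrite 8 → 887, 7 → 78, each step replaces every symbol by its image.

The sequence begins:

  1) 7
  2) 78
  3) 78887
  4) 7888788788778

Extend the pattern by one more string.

Applying the rule to each of the 13 symbols of 7888788788778 gives the pieces 78 887 887 887 78 887 887 78 887 887 78 78 887, which concatenate to the answer.

7888788788778887887788878877878887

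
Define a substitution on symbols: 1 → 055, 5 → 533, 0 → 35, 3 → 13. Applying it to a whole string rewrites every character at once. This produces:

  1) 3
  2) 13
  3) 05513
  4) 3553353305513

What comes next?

13533533131353313133553353305513

Replace each of the 13 characters of 3553353305513 in place — 13 533 533 13 13 533 13 13 35 533 533 055 13 — and concatenate.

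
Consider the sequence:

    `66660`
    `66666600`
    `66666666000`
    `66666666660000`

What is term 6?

The n-th term is 2n 6's then n-1 0's, where the shown terms are n = 2, 3, 4, 5.
For term 6, n = 7, so the run lengths are 14, 6.

66666666666666000000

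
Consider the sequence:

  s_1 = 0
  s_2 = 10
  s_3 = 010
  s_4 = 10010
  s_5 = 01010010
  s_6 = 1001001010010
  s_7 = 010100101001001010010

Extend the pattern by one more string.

1001001010010010100101001001010010

This is a Fibonacci-style word recurrence s(k) = s(k−2)·s(k−1): e.g. 0·10 = 010.
The next term joins 1001001010010 and 010100101001001010010.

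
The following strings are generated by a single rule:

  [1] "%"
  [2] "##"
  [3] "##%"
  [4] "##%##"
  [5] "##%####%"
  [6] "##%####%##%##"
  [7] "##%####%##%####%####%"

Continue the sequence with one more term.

##%####%##%####%####%##%####%##%##

From term 3 onward, concatenate the last term with the second-to-last: ##·% = ##%, ##%·## = ##%##, …
Continuing: ##%####%##%####%####% · ##%####%##%## gives term 8.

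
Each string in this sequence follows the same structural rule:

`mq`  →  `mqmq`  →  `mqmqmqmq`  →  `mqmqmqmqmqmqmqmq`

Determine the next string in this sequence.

mqmqmqmqmqmqmqmqmqmqmqmqmqmqmqmq

Every step duplicates the string.
One more doubling of mqmqmqmqmqmqmqmq gives the answer.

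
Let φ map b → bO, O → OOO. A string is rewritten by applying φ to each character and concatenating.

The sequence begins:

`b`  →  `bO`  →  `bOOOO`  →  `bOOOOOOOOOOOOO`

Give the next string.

Applying the rule to each of the 14 symbols of bOOOOOOOOOOOOO gives the pieces bO OOO OOO OOO OOO OOO OOO OOO OOO OOO OOO OOO OOO OOO, which concatenate to the answer.

bOOOOOOOOOOOOOOOOOOOOOOOOOOOOOOOOOOOOOOOO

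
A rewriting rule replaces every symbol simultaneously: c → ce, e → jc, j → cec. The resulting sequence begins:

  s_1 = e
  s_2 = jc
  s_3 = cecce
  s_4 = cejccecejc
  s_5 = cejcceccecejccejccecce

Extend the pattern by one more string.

cejcceccecejccecejccejcceccecejcceccecejccecejc

Applying the rule to each of the 22 symbols of cejcceccecejccejccecce gives the pieces ce jc cec ce ce jc ce ce jc ce jc cec ce ce jc cec ce ce jc ce ce jc, which concatenate to the answer.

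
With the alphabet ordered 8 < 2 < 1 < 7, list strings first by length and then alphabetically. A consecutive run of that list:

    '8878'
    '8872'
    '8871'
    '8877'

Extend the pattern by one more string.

Find the rightmost character of 8877 below 7, bump it to the next letter, and reset everything to its right to 8.

8288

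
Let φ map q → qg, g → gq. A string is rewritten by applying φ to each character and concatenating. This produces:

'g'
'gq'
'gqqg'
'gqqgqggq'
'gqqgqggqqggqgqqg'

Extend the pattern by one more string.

Replace each of the 16 characters of gqqgqggqqggqgqqg in place — gq qg qg gq qg gq gq qg qg gq gq qg gq qg qg gq — and concatenate.

gqqgqggqqggqgqqgqggqgqqggqqgqggq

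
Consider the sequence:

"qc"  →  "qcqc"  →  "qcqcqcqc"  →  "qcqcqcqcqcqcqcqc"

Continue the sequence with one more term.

Each string is two copies of the previous one concatenated.
So the next term is two copies of qcqcqcqcqcqcqcqc.

qcqcqcqcqcqcqcqcqcqcqcqcqcqcqcqc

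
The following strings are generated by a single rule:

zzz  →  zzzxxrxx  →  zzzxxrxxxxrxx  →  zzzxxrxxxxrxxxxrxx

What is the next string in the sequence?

zzzxxrxxxxrxxxxrxxxxrxx

Each term is the previous one with xxrxx appended.
So the next term is zzzxxrxxxxrxxxxrxx·xxrxx.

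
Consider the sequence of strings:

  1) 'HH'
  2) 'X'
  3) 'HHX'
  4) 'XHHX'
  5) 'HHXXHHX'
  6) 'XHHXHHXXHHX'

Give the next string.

This is a Fibonacci-style word recurrence s(k) = s(k−2)·s(k−1): e.g. HH·X = HHX.
Continuing: HHXXHHX · XHHXHHXXHHX gives term 7.

HHXXHHXXHHXHHXXHHX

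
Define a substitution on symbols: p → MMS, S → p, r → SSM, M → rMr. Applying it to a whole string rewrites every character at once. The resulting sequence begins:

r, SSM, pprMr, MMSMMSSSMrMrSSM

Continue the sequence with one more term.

Rewriting the 15 symbols of MMSMMSSSMrMrSSM one by one yields rMr rMr p rMr rMr p p p rMr SSM rMr SSM p p rMr; concatenated:

rMrrMrprMrrMrppprMrSSMrMrSSMpprMr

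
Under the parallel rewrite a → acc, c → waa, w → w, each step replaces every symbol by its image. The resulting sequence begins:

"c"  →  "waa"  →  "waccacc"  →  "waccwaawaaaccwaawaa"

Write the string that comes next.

waccwaawaawaccaccwaccaccaccwaawaawaccaccwaccacc

Replace each of the 19 characters of waccwaawaaaccwaawaa in place — w acc waa waa w acc acc w acc acc acc waa waa w acc acc w acc acc — and concatenate.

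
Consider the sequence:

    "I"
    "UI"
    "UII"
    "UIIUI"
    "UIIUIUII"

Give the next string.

UIIUIUIIUIIUI

From term 3 onward, concatenate the last term with the second-to-last: UI·I = UII, UII·UI = UIIUI, …
So term 6 is UIIUIUII·UIIUI.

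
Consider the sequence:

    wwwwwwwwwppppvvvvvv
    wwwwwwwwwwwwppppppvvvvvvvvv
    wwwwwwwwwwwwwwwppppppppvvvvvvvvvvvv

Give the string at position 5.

Reading off run lengths: w runs 9, 12, 15; p runs 4, 6, 8; v runs 6, 9, 12 — each is linear in n, where the shown terms are n = 2, 3, 4.
For term 5, n = 6, so the run lengths are 21, 12, 18.

wwwwwwwwwwwwwwwwwwwwwppppppppppppvvvvvvvvvvvvvvvvvv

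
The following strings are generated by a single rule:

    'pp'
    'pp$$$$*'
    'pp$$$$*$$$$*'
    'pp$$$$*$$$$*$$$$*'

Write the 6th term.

pp$$$$*$$$$*$$$$*$$$$*$$$$*

Each term is the previous one with $$$$* appended.
From pp$$$$*$$$$*$$$$*, 2 further steps: pp$$$$*$$$$*$$$$* → pp$$$$*$$$$*$$$$*$$$$* → (answer).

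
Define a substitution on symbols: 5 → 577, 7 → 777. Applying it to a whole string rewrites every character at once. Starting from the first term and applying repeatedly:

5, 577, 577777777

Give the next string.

577777777777777777777777777

Apply φ to 577777777 symbol by symbol: 5→577, 7→777, 7→777, 7→777, 7→777, 7→777, 7→777, 7→777, 7→777; joined: 577 777 777 777 777 777 777 777 777.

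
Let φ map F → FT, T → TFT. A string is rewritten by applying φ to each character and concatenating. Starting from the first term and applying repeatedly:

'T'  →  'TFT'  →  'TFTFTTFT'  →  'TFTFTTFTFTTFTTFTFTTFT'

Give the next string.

TFTFTTFTFTTFTTFTFTTFTFTTFTTFTFTTFTTFTFTTFTFTTFTTFTFTTFT

Applying the rule to each of the 21 symbols of TFTFTTFTFTTFTTFTFTTFT gives the pieces TFT FT TFT FT TFT TFT FT TFT FT TFT TFT FT TFT TFT FT TFT FT TFT TFT FT TFT, which concatenate to the answer.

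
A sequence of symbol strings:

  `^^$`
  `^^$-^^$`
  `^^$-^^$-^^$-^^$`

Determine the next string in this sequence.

Each string is two copies of the previous one joined by '-'.
Doubling ^^$-^^$-^^$-^^$ with '-' between the halves:

^^$-^^$-^^$-^^$-^^$-^^$-^^$-^^$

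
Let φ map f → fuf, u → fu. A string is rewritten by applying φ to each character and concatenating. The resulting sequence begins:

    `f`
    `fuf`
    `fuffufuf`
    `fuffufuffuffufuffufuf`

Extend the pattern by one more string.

Replace each of the 21 characters of fuffufuffuffufuffufuf in place — fuf fu fuf fuf fu fuf fu fuf fuf fu fuf fuf fu fuf fu fuf fuf fu fuf fu fuf — and concatenate.

fuffufuffuffufuffufuffuffufuffuffufuffufuffuffufuffufuf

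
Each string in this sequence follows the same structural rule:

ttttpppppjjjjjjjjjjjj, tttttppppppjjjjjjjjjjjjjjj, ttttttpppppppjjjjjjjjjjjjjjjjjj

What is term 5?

ttttttttpppppppppjjjjjjjjjjjjjjjjjjjjjjjj

Reading off run lengths: t runs 4, 5, 6; p runs 5, 6, 7; j runs 12, 15, 18 — each is linear in n, where the shown terms are n = 3, 4, 5.
At n = 7 the blocks have lengths 8, 9, 24.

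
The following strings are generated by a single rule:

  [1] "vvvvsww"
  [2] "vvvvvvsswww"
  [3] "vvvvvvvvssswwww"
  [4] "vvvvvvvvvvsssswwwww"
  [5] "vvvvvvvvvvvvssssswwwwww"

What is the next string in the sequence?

vvvvvvvvvvvvvvsssssswwwwwww

Term n consists of 2n+2 v's, followed by n s's, followed by n+1 w's (n = 1, 2, …).
Setting n = 6 gives 14, 6, 7 characters in each block.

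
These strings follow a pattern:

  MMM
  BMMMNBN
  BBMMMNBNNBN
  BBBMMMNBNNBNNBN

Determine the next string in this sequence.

Each term wraps the previous one in B on the left and NBN on the right.
Applying this once more to BBBMMMNBNNBNNBN:

BBBBMMMNBNNBNNBNNBN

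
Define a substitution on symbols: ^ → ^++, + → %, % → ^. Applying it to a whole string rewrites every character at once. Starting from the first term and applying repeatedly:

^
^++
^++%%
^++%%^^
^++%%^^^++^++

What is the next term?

^++%%^^^++^++^++%%^++%%

φ(^++%%^^^++^++) expands symbol-by-symbol to ^++ % % ^ ^ ^++ ^++ ^++ % % ^++ % %; joining the 13 pieces gives the next term.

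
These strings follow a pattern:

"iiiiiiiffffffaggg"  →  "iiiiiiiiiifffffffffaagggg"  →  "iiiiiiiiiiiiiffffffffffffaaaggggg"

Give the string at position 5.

iiiiiiiiiiiiiiiiiiiffffffffffffffffffaaaaaggggggg

Term n consists of 3n+1 i's, followed by 3n f's, followed by n-1 a's, followed by n+1 g's, where the shown terms are n = 2, 3, 4.
Setting n = 6 gives 19, 18, 5, 7 characters in each block.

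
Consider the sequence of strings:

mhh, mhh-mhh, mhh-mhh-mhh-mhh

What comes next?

Every step duplicates the string with '-' between the halves.
Doubling mhh-mhh-mhh-mhh with '-' between the halves:

mhh-mhh-mhh-mhh-mhh-mhh-mhh-mhh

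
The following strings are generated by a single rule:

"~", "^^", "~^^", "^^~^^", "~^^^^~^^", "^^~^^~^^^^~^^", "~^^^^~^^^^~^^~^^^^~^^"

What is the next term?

^^~^^~^^^^~^^~^^^^~^^^^~^^~^^^^~^^

From term 3 onward, concatenate the second-to-last term with the last: ~·^^ = ~^^, ^^·~^^ = ^^~^^, …
Continuing: ^^~^^~^^^^~^^ · ~^^^^~^^^^~^^~^^^^~^^ gives term 8.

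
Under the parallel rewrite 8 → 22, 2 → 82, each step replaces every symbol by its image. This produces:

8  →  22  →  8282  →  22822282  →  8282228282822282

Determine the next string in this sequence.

22822282828222822282228282822282

Replace each of the 16 characters of 8282228282822282 in place — 22 82 22 82 82 82 22 82 22 82 22 82 82 82 22 82 — and concatenate.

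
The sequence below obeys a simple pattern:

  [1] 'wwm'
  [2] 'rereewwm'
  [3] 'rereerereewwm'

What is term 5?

Each term is the previous one with reree prepended.
From rereerereewwm, 2 further steps: rereerereewwm → rereerereerereewwm → (answer).

rereerereerereerereewwm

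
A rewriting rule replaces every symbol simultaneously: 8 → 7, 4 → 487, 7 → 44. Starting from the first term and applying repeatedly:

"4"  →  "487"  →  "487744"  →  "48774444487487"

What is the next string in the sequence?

Rewriting the 14 symbols of 48774444487487 one by one yields 487 7 44 44 487 487 487 487 487 7 44 487 7 44; concatenated:

48774444487487487487487744487744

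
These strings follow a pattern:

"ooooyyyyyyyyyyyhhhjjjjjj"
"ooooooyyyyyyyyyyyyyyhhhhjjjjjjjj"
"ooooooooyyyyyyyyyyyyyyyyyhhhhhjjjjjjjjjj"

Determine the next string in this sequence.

The n-th term is 2n-2 o's then 3n+2 y's then n h's then 2n j's, where the shown terms are n = 3, 4, 5.
For the next term, n = 6, so the run lengths are 10, 20, 6, 12.

ooooooooooyyyyyyyyyyyyyyyyyyyyhhhhhhjjjjjjjjjjjj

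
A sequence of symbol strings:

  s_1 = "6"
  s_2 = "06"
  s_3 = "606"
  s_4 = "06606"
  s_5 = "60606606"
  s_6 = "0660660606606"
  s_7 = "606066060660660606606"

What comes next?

0660660606606606066060660660606606

This is a Fibonacci-style word recurrence s(k) = s(k−2)·s(k−1): e.g. 6·06 = 606.
So term 8 is 0660660606606·606066060660660606606.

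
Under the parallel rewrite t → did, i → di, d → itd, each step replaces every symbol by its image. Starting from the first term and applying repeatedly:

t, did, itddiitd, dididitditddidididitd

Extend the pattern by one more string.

Applying the rule to each of the 21 symbols of dididitditddidididitd gives the pieces itd di itd di itd di did itd di did itd itd di itd di itd di itd di did itd, which concatenate to the answer.

itddiitddiitddididitddididitditddiitddiitddiitddididitd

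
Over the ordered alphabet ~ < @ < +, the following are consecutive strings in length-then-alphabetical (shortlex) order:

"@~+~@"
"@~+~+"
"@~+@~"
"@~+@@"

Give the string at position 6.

@~++~

Stepping forward 2 times from @~+@@: @~+@@ → @~+@+, then the target.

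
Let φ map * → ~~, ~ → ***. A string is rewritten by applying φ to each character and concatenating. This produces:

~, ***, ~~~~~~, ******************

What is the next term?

Rewriting the 18 symbols of ****************** one by one yields ~~ ~~ ~~ ~~ ~~ ~~ ~~ ~~ ~~ ~~ ~~ ~~ ~~ ~~ ~~ ~~ ~~ ~~; concatenated:

~~~~~~~~~~~~~~~~~~~~~~~~~~~~~~~~~~~~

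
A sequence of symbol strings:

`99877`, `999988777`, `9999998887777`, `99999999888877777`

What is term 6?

9999999999998888887777777

Each string has the form 9^{2n} 8^{n} 7^{n+1} (n = 1, 2, …).
For term 6, n = 6, so the run lengths are 12, 6, 7.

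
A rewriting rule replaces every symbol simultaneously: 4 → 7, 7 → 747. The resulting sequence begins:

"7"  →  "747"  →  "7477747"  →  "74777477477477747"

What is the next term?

Replace each of the 17 characters of 74777477477477747 in place — 747 7 747 747 747 7 747 747 7 747 747 7 747 747 747 7 747 — and concatenate.

74777477477477747747774774777477477477747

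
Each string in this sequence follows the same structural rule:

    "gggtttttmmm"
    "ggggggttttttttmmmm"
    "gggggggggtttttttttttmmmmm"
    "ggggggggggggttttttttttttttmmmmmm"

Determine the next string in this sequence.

The n-th term is 3n g's then 3n+2 t's then n+2 m's (n = 1, 2, …).
At n = 5 the blocks have lengths 15, 17, 7.

gggggggggggggggtttttttttttttttttmmmmmmm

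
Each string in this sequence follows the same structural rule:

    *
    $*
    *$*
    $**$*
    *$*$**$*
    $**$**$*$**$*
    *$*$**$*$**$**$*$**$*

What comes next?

$**$**$*$**$**$*$**$*$**$**$*$**$*

From term 3 onward, concatenate the second-to-last term with the last: *·$* = *$*, $*·*$* = $**$*, …
Continuing: $**$**$*$**$* · *$*$**$*$**$**$*$**$* gives term 8.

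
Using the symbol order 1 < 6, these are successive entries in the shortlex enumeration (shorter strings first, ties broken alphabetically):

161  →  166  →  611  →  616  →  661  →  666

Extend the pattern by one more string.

666 is the last string of length 3, so the next is the first of length 4: 1 repeated 4 times.

1111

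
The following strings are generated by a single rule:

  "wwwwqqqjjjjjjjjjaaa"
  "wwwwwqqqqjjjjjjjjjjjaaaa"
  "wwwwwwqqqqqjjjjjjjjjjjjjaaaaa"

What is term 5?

Each string has the form w^{n+1} q^{n} j^{2n+3} a^{n}, where the shown terms are n = 3, 4, 5.
At n = 7 the blocks have lengths 8, 7, 17, 7.

wwwwwwwwqqqqqqqjjjjjjjjjjjjjjjjjaaaaaaa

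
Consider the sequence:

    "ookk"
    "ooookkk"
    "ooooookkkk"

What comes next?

ooooooookkkkk

Term n consists of 2n o's, followed by n+1 k's (n = 1, 2, …).
At n = 4 the blocks have lengths 8, 5.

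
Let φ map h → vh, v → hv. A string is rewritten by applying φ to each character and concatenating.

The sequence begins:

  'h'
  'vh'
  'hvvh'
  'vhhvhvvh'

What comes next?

Apply φ to vhhvhvvh symbol by symbol: v→hv, h→vh, h→vh, v→hv, h→vh, v→hv, v→hv, h→vh; joined: hv vh vh hv vh hv hv vh.

hvvhvhhvvhhvhvvh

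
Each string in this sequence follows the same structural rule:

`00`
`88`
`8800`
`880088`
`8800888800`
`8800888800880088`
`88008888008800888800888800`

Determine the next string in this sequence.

880088880088008888008888008800888800880088

Each term (from the third on) is the previous term followed by the one before it: term 3 = 88·00 = 8800.
The next term joins 88008888008800888800888800 and 8800888800880088.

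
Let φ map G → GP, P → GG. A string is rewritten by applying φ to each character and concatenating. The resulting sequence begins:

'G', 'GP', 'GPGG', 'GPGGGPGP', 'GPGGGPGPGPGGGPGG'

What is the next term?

GPGGGPGPGPGGGPGGGPGGGPGPGPGGGPGP

Applying the rule to each of the 16 symbols of GPGGGPGPGPGGGPGG gives the pieces GP GG GP GP GP GG GP GG GP GG GP GP GP GG GP GP, which concatenate to the answer.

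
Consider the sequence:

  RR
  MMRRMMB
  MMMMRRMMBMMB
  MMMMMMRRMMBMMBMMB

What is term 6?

MMMMMMMMMMRRMMBMMBMMBMMBMMB

Each term wraps the previous one in MM on the left and MMB on the right.
From MMMMMMRRMMBMMBMMB, 2 further steps: MMMMMMRRMMBMMBMMB → MMMMMMMMRRMMBMMBMMBMMB → (answer).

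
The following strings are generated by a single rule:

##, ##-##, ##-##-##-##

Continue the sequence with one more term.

Every step duplicates the string with '-' between the halves.
Doubling ##-##-##-## with '-' between the halves:

##-##-##-##-##-##-##-##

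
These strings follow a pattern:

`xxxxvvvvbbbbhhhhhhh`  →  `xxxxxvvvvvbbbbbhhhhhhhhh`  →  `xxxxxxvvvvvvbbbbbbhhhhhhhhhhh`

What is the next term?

The n-th term is n+1 x's then n+1 v's then n+1 b's then 2n+1 h's, where the shown terms are n = 3, 4, 5.
For the next term, n = 6, so the run lengths are 7, 7, 7, 13.

xxxxxxxvvvvvvvbbbbbbbhhhhhhhhhhhhh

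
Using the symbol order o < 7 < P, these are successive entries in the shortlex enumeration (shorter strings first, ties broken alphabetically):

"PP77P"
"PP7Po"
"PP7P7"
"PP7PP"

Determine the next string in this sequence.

PPPoo

The successor of PP7PP increments the rightmost position that isn't already P and resets every position after it to o.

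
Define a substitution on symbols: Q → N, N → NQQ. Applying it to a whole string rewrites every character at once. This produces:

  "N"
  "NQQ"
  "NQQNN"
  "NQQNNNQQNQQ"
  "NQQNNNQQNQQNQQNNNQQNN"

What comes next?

NQQNNNQQNQQNQQNNNQQNNNQQNNNQQNQQNQQNNNQQNQQ

Applying the rule to each of the 21 symbols of NQQNNNQQNQQNQQNNNQQNN gives the pieces NQQ N N NQQ NQQ NQQ N N NQQ N N NQQ N N NQQ NQQ NQQ N N NQQ NQQ, which concatenate to the answer.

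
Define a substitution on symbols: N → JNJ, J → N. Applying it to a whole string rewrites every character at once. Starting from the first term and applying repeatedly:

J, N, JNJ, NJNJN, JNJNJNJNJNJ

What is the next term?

Rewriting each symbol of JNJNJNJNJNJ: J→N, N→JNJ, J→N, N→JNJ, J→N, N→JNJ, J→N, N→JNJ, J→N, N→JNJ, J→N, which concatenates to N JNJ N JNJ N JNJ N JNJ N JNJ N.

NJNJNJNJNJNJNJNJNJNJN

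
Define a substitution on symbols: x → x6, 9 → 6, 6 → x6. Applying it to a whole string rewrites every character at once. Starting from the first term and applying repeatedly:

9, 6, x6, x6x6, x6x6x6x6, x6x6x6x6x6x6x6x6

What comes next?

Rewriting the 16 symbols of x6x6x6x6x6x6x6x6 one by one yields x6 x6 x6 x6 x6 x6 x6 x6 x6 x6 x6 x6 x6 x6 x6 x6; concatenated:

x6x6x6x6x6x6x6x6x6x6x6x6x6x6x6x6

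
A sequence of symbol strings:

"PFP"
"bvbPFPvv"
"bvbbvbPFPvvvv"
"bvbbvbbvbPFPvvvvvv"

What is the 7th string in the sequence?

s(k+1) = bvb·s(k)·vv, so each term gains bvb as a prefix and vv as a suffix.
From bvbbvbbvbPFPvvvvvv, 3 further steps: bvbbvbbvbPFPvvvvvv → bvbbvbbvbbvbPFPvvvvvvvv → bvbbvbbvbbvbbvbPFPvvvvvvvvvv → (answer).

bvbbvbbvbbvbbvbbvbPFPvvvvvvvvvvvv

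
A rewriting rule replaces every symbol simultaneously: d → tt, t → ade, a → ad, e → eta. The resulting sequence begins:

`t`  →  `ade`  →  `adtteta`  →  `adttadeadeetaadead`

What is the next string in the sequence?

adttadeadeadttetaadttetaetaadeadadttetaadtt

Replace each of the 18 characters of adttadeadeetaadead in place — ad tt ade ade ad tt eta ad tt eta eta ade ad ad tt eta ad tt — and concatenate.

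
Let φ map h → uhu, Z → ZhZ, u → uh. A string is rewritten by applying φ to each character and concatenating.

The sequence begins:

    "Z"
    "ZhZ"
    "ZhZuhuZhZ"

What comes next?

Expanding ZhZuhuZhZ: Z→ZhZ, h→uhu, Z→ZhZ, u→uh, h→uhu, u→uh, Z→ZhZ, h→uhu, Z→ZhZ. Concatenated: ZhZ uhu ZhZ uh uhu uh ZhZ uhu ZhZ.

ZhZuhuZhZuhuhuuhZhZuhuZhZ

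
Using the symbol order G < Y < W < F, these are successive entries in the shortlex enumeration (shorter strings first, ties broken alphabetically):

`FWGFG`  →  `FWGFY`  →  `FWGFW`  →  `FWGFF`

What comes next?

FWYGG

Treat FWGFF as a base-4 numeral over the given alphabet and add one, carrying through any trailing F's.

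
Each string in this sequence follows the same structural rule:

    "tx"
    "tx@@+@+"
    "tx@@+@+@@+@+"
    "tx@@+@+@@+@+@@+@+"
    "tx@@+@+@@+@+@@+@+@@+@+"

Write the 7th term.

tx@@+@+@@+@+@@+@+@@+@+@@+@+@@+@+

The strings grow by a fixed suffix @@+@+ each time.
From tx@@+@+@@+@+@@+@+@@+@+, 2 further steps: tx@@+@+@@+@+@@+@+@@+@+ → tx@@+@+@@+@+@@+@+@@+@+@@+@+ → (answer).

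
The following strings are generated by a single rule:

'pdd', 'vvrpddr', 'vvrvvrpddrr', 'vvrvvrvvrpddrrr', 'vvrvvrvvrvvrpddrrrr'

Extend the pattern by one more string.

Every step adds vvr to the front and r to the end of the previous string.
So the next term is vvr·vvrvvrvvrvvrpddrrrr·r.

vvrvvrvvrvvrvvrpddrrrrr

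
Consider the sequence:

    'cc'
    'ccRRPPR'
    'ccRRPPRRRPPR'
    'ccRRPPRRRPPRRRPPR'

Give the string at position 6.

ccRRPPRRRPPRRRPPRRRPPRRRPPR

Every step adds RRPPR to the end: s(k+1) = s(k)·RRPPR.
From ccRRPPRRRPPRRRPPR, 2 further steps: ccRRPPRRRPPRRRPPR → ccRRPPRRRPPRRRPPRRRPPR → (answer).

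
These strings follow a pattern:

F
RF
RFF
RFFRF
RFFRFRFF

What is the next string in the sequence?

This is a Fibonacci-style word recurrence s(k) = s(k−1)·s(k−2): e.g. RF·F = RFF.
The next term joins RFFRFRFF and RFFRF.

RFFRFRFFRFFRF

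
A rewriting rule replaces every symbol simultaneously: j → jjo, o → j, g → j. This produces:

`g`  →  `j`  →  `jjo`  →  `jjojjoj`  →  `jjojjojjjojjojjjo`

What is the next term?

Applying the rule to each of the 17 symbols of jjojjojjjojjojjjo gives the pieces jjo jjo j jjo jjo j jjo jjo jjo j jjo jjo j jjo jjo jjo j, which concatenate to the answer.

jjojjojjjojjojjjojjojjojjjojjojjjojjojjoj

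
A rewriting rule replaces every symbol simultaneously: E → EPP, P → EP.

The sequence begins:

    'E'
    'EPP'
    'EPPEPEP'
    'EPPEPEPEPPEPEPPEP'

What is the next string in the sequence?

Applying the rule to each of the 17 symbols of EPPEPEPEPPEPEPPEP gives the pieces EPP EP EP EPP EP EPP EP EPP EP EP EPP EP EPP EP EP EPP EP, which concatenate to the answer.

EPPEPEPEPPEPEPPEPEPPEPEPEPPEPEPPEPEPEPPEP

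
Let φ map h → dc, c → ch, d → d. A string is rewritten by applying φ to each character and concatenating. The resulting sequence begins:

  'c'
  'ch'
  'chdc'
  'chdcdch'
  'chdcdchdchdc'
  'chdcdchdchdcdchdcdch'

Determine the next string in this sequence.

φ(chdcdchdchdcdchdcdch) expands symbol-by-symbol to ch dc d ch d ch dc d ch dc d ch d ch dc d ch d ch dc; joining the 20 pieces gives the next term.

chdcdchdchdcdchdcdchdchdcdchdchdc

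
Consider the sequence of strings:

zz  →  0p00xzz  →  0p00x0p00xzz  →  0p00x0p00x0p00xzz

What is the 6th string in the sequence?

0p00x0p00x0p00x0p00x0p00xzz

The strings grow by a fixed prefix 0p00x each time.
From 0p00x0p00x0p00xzz, 2 further steps: 0p00x0p00x0p00xzz → 0p00x0p00x0p00x0p00xzz → (answer).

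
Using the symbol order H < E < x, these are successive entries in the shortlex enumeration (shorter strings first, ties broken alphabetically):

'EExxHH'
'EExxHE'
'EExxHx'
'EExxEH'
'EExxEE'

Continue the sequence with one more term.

The successor of EExxEE increments the rightmost position that isn't already x and resets every position after it to H.

EExxEx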